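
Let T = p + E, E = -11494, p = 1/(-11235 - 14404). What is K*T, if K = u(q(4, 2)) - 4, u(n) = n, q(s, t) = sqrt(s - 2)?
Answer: 1178778668/25639 - 294694667*sqrt(2)/25639 ≈ 29721.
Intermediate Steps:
q(s, t) = sqrt(-2 + s)
p = -1/25639 (p = 1/(-25639) = -1/25639 ≈ -3.9003e-5)
T = -294694667/25639 (T = -1/25639 - 11494 = -294694667/25639 ≈ -11494.)
K = -4 + sqrt(2) (K = sqrt(-2 + 4) - 4 = sqrt(2) - 4 = -4 + sqrt(2) ≈ -2.5858)
K*T = (-4 + sqrt(2))*(-294694667/25639) = 1178778668/25639 - 294694667*sqrt(2)/25639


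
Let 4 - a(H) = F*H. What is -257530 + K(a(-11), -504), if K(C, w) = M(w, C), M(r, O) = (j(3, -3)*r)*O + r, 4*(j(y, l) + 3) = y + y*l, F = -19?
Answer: -722974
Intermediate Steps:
a(H) = 4 + 19*H (a(H) = 4 - (-19)*H = 4 + 19*H)
j(y, l) = -3 + y/4 + l*y/4 (j(y, l) = -3 + (y + y*l)/4 = -3 + (y + l*y)/4 = -3 + (y/4 + l*y/4) = -3 + y/4 + l*y/4)
M(r, O) = r - 9*O*r/2 (M(r, O) = ((-3 + (1/4)*3 + (1/4)*(-3)*3)*r)*O + r = ((-3 + 3/4 - 9/4)*r)*O + r = (-9*r/2)*O + r = -9*O*r/2 + r = r - 9*O*r/2)
K(C, w) = w*(2 - 9*C)/2
-257530 + K(a(-11), -504) = -257530 + (1/2)*(-504)*(2 - 9*(4 + 19*(-11))) = -257530 + (1/2)*(-504)*(2 - 9*(4 - 209)) = -257530 + (1/2)*(-504)*(2 - 9*(-205)) = -257530 + (1/2)*(-504)*(2 + 1845) = -257530 + (1/2)*(-504)*1847 = -257530 - 465444 = -722974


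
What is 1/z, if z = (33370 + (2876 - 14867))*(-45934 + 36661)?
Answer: -1/198247467 ≈ -5.0442e-9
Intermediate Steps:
z = -198247467 (z = (33370 - 11991)*(-9273) = 21379*(-9273) = -198247467)
1/z = 1/(-198247467) = -1/198247467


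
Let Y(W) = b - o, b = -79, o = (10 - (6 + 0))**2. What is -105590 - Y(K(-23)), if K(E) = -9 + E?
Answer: -105495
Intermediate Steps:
o = 16 (o = (10 - 1*6)**2 = (10 - 6)**2 = 4**2 = 16)
Y(W) = -95 (Y(W) = -79 - 1*16 = -79 - 16 = -95)
-105590 - Y(K(-23)) = -105590 - 1*(-95) = -105590 + 95 = -105495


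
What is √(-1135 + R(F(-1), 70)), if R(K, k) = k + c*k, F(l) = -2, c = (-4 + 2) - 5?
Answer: I*√1555 ≈ 39.433*I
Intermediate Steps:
c = -7 (c = -2 - 5 = -7)
R(K, k) = -6*k (R(K, k) = k - 7*k = -6*k)
√(-1135 + R(F(-1), 70)) = √(-1135 - 6*70) = √(-1135 - 420) = √(-1555) = I*√1555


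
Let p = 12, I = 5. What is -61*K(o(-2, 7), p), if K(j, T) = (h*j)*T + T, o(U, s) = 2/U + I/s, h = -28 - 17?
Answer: -71004/7 ≈ -10143.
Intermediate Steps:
h = -45
o(U, s) = 2/U + 5/s
K(j, T) = T - 45*T*j (K(j, T) = (-45*j)*T + T = -45*T*j + T = T - 45*T*j)
-61*K(o(-2, 7), p) = -732*(1 - 45*(2/(-2) + 5/7)) = -732*(1 - 45*(2*(-½) + 5*(⅐))) = -732*(1 - 45*(-1 + 5/7)) = -732*(1 - 45*(-2/7)) = -732*(1 + 90/7) = -732*97/7 = -61*1164/7 = -71004/7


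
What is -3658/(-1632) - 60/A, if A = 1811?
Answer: 3263359/1477776 ≈ 2.2083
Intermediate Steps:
-3658/(-1632) - 60/A = -3658/(-1632) - 60/1811 = -3658*(-1/1632) - 60*1/1811 = 1829/816 - 60/1811 = 3263359/1477776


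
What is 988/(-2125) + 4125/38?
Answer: 8728081/80750 ≈ 108.09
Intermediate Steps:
988/(-2125) + 4125/38 = 988*(-1/2125) + 4125*(1/38) = -988/2125 + 4125/38 = 8728081/80750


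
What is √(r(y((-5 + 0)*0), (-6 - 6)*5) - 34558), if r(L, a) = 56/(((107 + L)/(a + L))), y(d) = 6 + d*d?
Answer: I*√441612814/113 ≈ 185.97*I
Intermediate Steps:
y(d) = 6 + d²
r(L, a) = 56*(L + a)/(107 + L) (r(L, a) = 56/(((107 + L)/(L + a))) = 56*((L + a)/(107 + L)) = 56*(L + a)/(107 + L))
√(r(y((-5 + 0)*0), (-6 - 6)*5) - 34558) = √(56*((6 + ((-5 + 0)*0)²) + (-6 - 6)*5)/(107 + (6 + ((-5 + 0)*0)²)) - 34558) = √(56*((6 + (-5*0)²) - 12*5)/(107 + (6 + (-5*0)²)) - 34558) = √(56*((6 + 0²) - 60)/(107 + (6 + 0²)) - 34558) = √(56*((6 + 0) - 60)/(107 + (6 + 0)) - 34558) = √(56*(6 - 60)/(107 + 6) - 34558) = √(56*(-54)/113 - 34558) = √(56*(1/113)*(-54) - 34558) = √(-3024/113 - 34558) = √(-3908078/113) = I*√441612814/113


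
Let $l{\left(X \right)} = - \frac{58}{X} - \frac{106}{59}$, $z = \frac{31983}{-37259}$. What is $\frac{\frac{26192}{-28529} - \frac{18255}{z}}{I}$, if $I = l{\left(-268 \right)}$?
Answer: $- \frac{51134779439405838}{3799716828817} \approx -13458.0$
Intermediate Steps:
$z = - \frac{31983}{37259}$ ($z = 31983 \left(- \frac{1}{37259}\right) = - \frac{31983}{37259} \approx -0.8584$)
$l{\left(X \right)} = - \frac{106}{59} - \frac{58}{X}$ ($l{\left(X \right)} = - \frac{58}{X} - \frac{106}{59} = - \frac{106}{59} - \frac{58}{X}$)
$I = - \frac{12493}{7906}$ ($I = - \frac{106}{59} - \frac{58}{-268} = - \frac{106}{59} - - \frac{29}{134} = - \frac{106}{59} + \frac{29}{134} = - \frac{12493}{7906} \approx -1.5802$)
$\frac{\frac{26192}{-28529} - \frac{18255}{z}}{I} = \frac{\frac{26192}{-28529} - \frac{18255}{- \frac{31983}{37259}}}{- \frac{12493}{7906}} = \left(26192 \left(- \frac{1}{28529}\right) - - \frac{226721015}{10661}\right) \left(- \frac{7906}{12493}\right) = \left(- \frac{26192}{28529} + \frac{226721015}{10661}\right) \left(- \frac{7906}{12493}\right) = \frac{6467844604023}{304147669} \left(- \frac{7906}{12493}\right) = - \frac{51134779439405838}{3799716828817}$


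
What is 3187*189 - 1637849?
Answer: -1035506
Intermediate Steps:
3187*189 - 1637849 = 602343 - 1637849 = -1035506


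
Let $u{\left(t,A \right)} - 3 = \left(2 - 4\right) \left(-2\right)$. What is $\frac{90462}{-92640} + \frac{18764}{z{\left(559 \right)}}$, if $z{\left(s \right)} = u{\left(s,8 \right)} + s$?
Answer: $\frac{140591289}{4369520} \approx 32.175$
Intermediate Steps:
$u{\left(t,A \right)} = 7$ ($u{\left(t,A \right)} = 3 + \left(2 - 4\right) \left(-2\right) = 3 - -4 = 3 + 4 = 7$)
$z{\left(s \right)} = 7 + s$
$\frac{90462}{-92640} + \frac{18764}{z{\left(559 \right)}} = \frac{90462}{-92640} + \frac{18764}{7 + 559} = 90462 \left(- \frac{1}{92640}\right) + \frac{18764}{566} = - \frac{15077}{15440} + 18764 \cdot \frac{1}{566} = - \frac{15077}{15440} + \frac{9382}{283} = \frac{140591289}{4369520}$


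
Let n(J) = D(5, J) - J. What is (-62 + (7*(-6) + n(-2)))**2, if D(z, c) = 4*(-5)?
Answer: 14884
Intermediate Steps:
D(z, c) = -20
n(J) = -20 - J
(-62 + (7*(-6) + n(-2)))**2 = (-62 + (7*(-6) + (-20 - 1*(-2))))**2 = (-62 + (-42 + (-20 + 2)))**2 = (-62 + (-42 - 18))**2 = (-62 - 60)**2 = (-122)**2 = 14884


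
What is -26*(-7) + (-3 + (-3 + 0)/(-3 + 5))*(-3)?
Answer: 391/2 ≈ 195.50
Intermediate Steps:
-26*(-7) + (-3 + (-3 + 0)/(-3 + 5))*(-3) = -26*(-7) + (-3 - 3/2)*(-3) = 182 + (-3 - 3*½)*(-3) = 182 + (-3 - 3/2)*(-3) = 182 - 9/2*(-3) = 182 + 27/2 = 391/2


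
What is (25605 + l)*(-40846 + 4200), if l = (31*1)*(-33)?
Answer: -900831972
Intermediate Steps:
l = -1023 (l = 31*(-33) = -1023)
(25605 + l)*(-40846 + 4200) = (25605 - 1023)*(-40846 + 4200) = 24582*(-36646) = -900831972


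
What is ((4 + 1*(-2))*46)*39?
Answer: 3588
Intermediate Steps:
((4 + 1*(-2))*46)*39 = ((4 - 2)*46)*39 = (2*46)*39 = 92*39 = 3588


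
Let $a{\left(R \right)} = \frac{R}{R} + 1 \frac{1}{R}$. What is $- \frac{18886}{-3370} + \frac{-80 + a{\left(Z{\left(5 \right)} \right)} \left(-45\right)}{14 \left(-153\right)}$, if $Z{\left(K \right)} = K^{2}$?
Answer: $\frac{10220282}{1804635} \approx 5.6634$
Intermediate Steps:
$a{\left(R \right)} = 1 + \frac{1}{R}$
$- \frac{18886}{-3370} + \frac{-80 + a{\left(Z{\left(5 \right)} \right)} \left(-45\right)}{14 \left(-153\right)} = - \frac{18886}{-3370} + \frac{-80 + \frac{1 + 5^{2}}{5^{2}} \left(-45\right)}{14 \left(-153\right)} = \left(-18886\right) \left(- \frac{1}{3370}\right) + \frac{-80 + \frac{1 + 25}{25} \left(-45\right)}{-2142} = \frac{9443}{1685} + \left(-80 + \frac{1}{25} \cdot 26 \left(-45\right)\right) \left(- \frac{1}{2142}\right) = \frac{9443}{1685} + \left(-80 + \frac{26}{25} \left(-45\right)\right) \left(- \frac{1}{2142}\right) = \frac{9443}{1685} + \left(-80 - \frac{234}{5}\right) \left(- \frac{1}{2142}\right) = \frac{9443}{1685} - - \frac{317}{5355} = \frac{9443}{1685} + \frac{317}{5355} = \frac{10220282}{1804635}$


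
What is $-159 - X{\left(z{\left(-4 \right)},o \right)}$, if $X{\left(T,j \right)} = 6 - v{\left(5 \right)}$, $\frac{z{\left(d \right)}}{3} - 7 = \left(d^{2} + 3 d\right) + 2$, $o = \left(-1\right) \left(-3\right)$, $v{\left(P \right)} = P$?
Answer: $-160$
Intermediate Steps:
$o = 3$
$z{\left(d \right)} = 27 + 3 d^{2} + 9 d$ ($z{\left(d \right)} = 21 + 3 \left(\left(d^{2} + 3 d\right) + 2\right) = 21 + 3 \left(2 + d^{2} + 3 d\right) = 21 + \left(6 + 3 d^{2} + 9 d\right) = 27 + 3 d^{2} + 9 d$)
$X{\left(T,j \right)} = 1$ ($X{\left(T,j \right)} = 6 - 5 = 1$)
$-159 - X{\left(z{\left(-4 \right)},o \right)} = -159 - 1 = -160$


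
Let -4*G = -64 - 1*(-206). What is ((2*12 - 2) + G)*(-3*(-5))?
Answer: -405/2 ≈ -202.50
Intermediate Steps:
G = -71/2 (G = -(-64 - 1*(-206))/4 = -(-64 + 206)/4 = -¼*142 = -71/2 ≈ -35.500)
((2*12 - 2) + G)*(-3*(-5)) = ((2*12 - 2) - 71/2)*(-3*(-5)) = ((24 - 2) - 71/2)*15 = (22 - 71/2)*15 = -27/2*15 = -405/2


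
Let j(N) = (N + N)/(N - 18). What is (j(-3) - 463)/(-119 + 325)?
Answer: -3239/1442 ≈ -2.2462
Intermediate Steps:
j(N) = 2*N/(-18 + N) (j(N) = (2*N)/(-18 + N) = 2*N/(-18 + N))
(j(-3) - 463)/(-119 + 325) = (2*(-3)/(-18 - 3) - 463)/(-119 + 325) = (2*(-3)/(-21) - 463)/206 = (2*(-3)*(-1/21) - 463)*(1/206) = (2/7 - 463)*(1/206) = -3239/7*1/206 = -3239/1442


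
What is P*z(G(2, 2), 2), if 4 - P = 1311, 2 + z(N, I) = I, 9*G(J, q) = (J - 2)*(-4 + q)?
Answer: 0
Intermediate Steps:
G(J, q) = (-4 + q)*(-2 + J)/9 (G(J, q) = ((J - 2)*(-4 + q))/9 = ((-2 + J)*(-4 + q))/9 = ((-4 + q)*(-2 + J))/9 = (-4 + q)*(-2 + J)/9)
z(N, I) = -2 + I
P = -1307 (P = 4 - 1*1311 = 4 - 1311 = -1307)
P*z(G(2, 2), 2) = -1307*(-2 + 2) = -1307*0 = 0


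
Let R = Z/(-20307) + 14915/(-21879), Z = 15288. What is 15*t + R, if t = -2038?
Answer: -646799626727/21156993 ≈ -30571.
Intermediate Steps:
R = -30350717/21156993 (R = 15288/(-20307) + 14915/(-21879) = 15288*(-1/20307) + 14915*(-1/21879) = -728/967 - 14915/21879 = -30350717/21156993 ≈ -1.4345)
15*t + R = 15*(-2038) - 30350717/21156993 = -30570 - 30350717/21156993 = -646799626727/21156993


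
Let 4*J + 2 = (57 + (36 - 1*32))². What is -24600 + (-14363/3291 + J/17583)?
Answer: -632775354943/25718068 ≈ -24604.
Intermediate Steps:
J = 3719/4 (J = -½ + (57 + (36 - 1*32))²/4 = -½ + (57 + (36 - 32))²/4 = -½ + (57 + 4)²/4 = -½ + (¼)*61² = -½ + (¼)*3721 = -½ + 3721/4 = 3719/4 ≈ 929.75)
-24600 + (-14363/3291 + J/17583) = -24600 + (-14363/3291 + (3719/4)/17583) = -24600 + (-14363*1/3291 + (3719/4)*(1/17583)) = -24600 + (-14363/3291 + 3719/70332) = -24600 - 110882143/25718068 = -632775354943/25718068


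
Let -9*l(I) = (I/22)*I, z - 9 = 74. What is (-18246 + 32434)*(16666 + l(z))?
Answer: 23360393026/99 ≈ 2.3596e+8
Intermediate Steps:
z = 83 (z = 9 + 74 = 83)
l(I) = -I**2/198 (l(I) = -I/22*I/9 = -I**2/198)
(-18246 + 32434)*(16666 + l(z)) = (-18246 + 32434)*(16666 - 1/198*83**2) = 14188*(16666 - 1/198*6889) = 14188*(16666 - 6889/198) = 14188*(3292979/198) = 23360393026/99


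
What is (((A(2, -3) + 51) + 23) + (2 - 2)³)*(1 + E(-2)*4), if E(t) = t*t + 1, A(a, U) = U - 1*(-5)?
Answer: 1596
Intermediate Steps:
A(a, U) = 5 + U (A(a, U) = U + 5 = 5 + U)
E(t) = 1 + t² (E(t) = t² + 1 = 1 + t²)
(((A(2, -3) + 51) + 23) + (2 - 2)³)*(1 + E(-2)*4) = ((((5 - 3) + 51) + 23) + (2 - 2)³)*(1 + (1 + (-2)²)*4) = (((2 + 51) + 23) + 0³)*(1 + (1 + 4)*4) = ((53 + 23) + 0)*(1 + 5*4) = (76 + 0)*(1 + 20) = 76*21 = 1596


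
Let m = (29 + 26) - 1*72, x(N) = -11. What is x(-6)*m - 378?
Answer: -191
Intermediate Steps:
m = -17 (m = 55 - 72 = -17)
x(-6)*m - 378 = -11*(-17) - 378 = 187 - 378 = -191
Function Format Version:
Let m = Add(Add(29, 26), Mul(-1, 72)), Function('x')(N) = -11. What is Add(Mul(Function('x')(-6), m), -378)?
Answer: -191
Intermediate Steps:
m = -17 (m = Add(55, -72) = -17)
Add(Mul(Function('x')(-6), m), -378) = Add(Mul(-11, -17), -378) = Add(187, -378) = -191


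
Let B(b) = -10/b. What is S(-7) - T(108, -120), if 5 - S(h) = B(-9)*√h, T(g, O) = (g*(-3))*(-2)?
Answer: -643 - 10*I*√7/9 ≈ -643.0 - 2.9397*I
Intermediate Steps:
T(g, O) = 6*g (T(g, O) = -3*g*(-2) = 6*g)
S(h) = 5 - 10*√h/9 (S(h) = 5 - (-10/(-9))*√h = 5 - (-10*(-⅑))*√h = 5 - 10*√h/9)
S(-7) - T(108, -120) = (5 - 10*I*√7/9) - 6*108 = (5 - 10*I*√7/9) - 1*648 = (5 - 10*I*√7/9) - 648 = -643 - 10*I*√7/9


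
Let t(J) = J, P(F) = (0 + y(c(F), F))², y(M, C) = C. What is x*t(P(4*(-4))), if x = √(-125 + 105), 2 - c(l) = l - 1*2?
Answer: 512*I*√5 ≈ 1144.9*I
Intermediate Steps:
c(l) = 4 - l (c(l) = 2 - (l - 1*2) = 2 - (l - 2) = 2 - (-2 + l) = 2 + (2 - l) = 4 - l)
P(F) = F² (P(F) = (0 + F)² = F²)
x = 2*I*√5 (x = √(-20) = 2*I*√5 ≈ 4.4721*I)
x*t(P(4*(-4))) = (2*I*√5)*(4*(-4))² = (2*I*√5)*(-16)² = (2*I*√5)*256 = 512*I*√5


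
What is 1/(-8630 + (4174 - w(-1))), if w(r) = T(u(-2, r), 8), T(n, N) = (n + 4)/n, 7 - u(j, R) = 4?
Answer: -3/13375 ≈ -0.00022430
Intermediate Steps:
u(j, R) = 3 (u(j, R) = 7 - 1*4 = 7 - 4 = 3)
T(n, N) = (4 + n)/n
w(r) = 7/3 (w(r) = (4 + 3)/3 = (⅓)*7 = 7/3)
1/(-8630 + (4174 - w(-1))) = 1/(-8630 + (4174 - 1*7/3)) = 1/(-8630 + (4174 - 7/3)) = 1/(-8630 + 12515/3) = 1/(-13375/3) = -3/13375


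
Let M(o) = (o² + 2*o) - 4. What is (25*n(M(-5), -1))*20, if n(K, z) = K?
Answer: 5500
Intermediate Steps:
M(o) = -4 + o² + 2*o
(25*n(M(-5), -1))*20 = (25*(-4 + (-5)² + 2*(-5)))*20 = (25*(-4 + 25 - 10))*20 = (25*11)*20 = 275*20 = 5500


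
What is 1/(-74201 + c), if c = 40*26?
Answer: -1/73161 ≈ -1.3668e-5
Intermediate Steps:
c = 1040
1/(-74201 + c) = 1/(-74201 + 1040) = 1/(-73161) = -1/73161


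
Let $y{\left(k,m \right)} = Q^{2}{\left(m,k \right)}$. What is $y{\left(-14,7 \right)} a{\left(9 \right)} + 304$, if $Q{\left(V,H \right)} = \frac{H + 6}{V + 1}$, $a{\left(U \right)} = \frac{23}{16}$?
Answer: $\frac{4887}{16} \approx 305.44$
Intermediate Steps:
$a{\left(U \right)} = \frac{23}{16}$ ($a{\left(U \right)} = 23 \cdot \frac{1}{16} = \frac{23}{16}$)
$Q{\left(V,H \right)} = \frac{6 + H}{1 + V}$
$y{\left(k,m \right)} = \frac{\left(6 + k\right)^{2}}{\left(1 + m\right)^{2}}$ ($y{\left(k,m \right)} = \left(\frac{6 + k}{1 + m}\right)^{2} = \frac{\left(6 + k\right)^{2}}{\left(1 + m\right)^{2}}$)
$y{\left(-14,7 \right)} a{\left(9 \right)} + 304 = \frac{\left(6 - 14\right)^{2}}{\left(1 + 7\right)^{2}} \cdot \frac{23}{16} + 304 = \frac{\left(-8\right)^{2}}{64} \cdot \frac{23}{16} + 304 = \frac{1}{64} \cdot 64 \cdot \frac{23}{16} + 304 = 1 \cdot \frac{23}{16} + 304 = \frac{23}{16} + 304 = \frac{4887}{16}$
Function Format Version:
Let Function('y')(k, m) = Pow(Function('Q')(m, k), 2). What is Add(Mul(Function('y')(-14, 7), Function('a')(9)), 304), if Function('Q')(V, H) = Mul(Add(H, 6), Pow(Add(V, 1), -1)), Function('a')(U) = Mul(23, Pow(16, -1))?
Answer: Rational(4887, 16) ≈ 305.44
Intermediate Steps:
Function('a')(U) = Rational(23, 16) (Function('a')(U) = Mul(23, Rational(1, 16)) = Rational(23, 16))
Function('Q')(V, H) = Mul(Pow(Add(1, V), -1), Add(6, H)) (Function('Q')(V, H) = Mul(Add(6, H), Pow(Add(1, V), -1)) = Mul(Pow(Add(1, V), -1), Add(6, H)))
Function('y')(k, m) = Mul(Pow(Add(1, m), -2), Pow(Add(6, k), 2)) (Function('y')(k, m) = Pow(Mul(Pow(Add(1, m), -1), Add(6, k)), 2) = Mul(Pow(Add(1, m), -2), Pow(Add(6, k), 2)))
Add(Mul(Function('y')(-14, 7), Function('a')(9)), 304) = Add(Mul(Mul(Pow(Add(1, 7), -2), Pow(Add(6, -14), 2)), Rational(23, 16)), 304) = Add(Mul(Mul(Pow(8, -2), Pow(-8, 2)), Rational(23, 16)), 304) = Add(Mul(Mul(Rational(1, 64), 64), Rational(23, 16)), 304) = Add(Mul(1, Rational(23, 16)), 304) = Add(Rational(23, 16), 304) = Rational(4887, 16)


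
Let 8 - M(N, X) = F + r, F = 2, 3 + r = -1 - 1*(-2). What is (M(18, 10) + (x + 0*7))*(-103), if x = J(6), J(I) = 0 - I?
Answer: -206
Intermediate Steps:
r = -2 (r = -3 + (-1 - 1*(-2)) = -3 + (-1 + 2) = -3 + 1 = -2)
J(I) = -I
x = -6 (x = -1*6 = -6)
M(N, X) = 8 (M(N, X) = 8 - (2 - 2) = 8 - 1*0 = 8 + 0 = 8)
(M(18, 10) + (x + 0*7))*(-103) = (8 + (-6 + 0*7))*(-103) = (8 + (-6 + 0))*(-103) = (8 - 6)*(-103) = 2*(-103) = -206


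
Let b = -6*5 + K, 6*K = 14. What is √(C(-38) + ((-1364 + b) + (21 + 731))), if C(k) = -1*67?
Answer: 2*I*√1590/3 ≈ 26.583*I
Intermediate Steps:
K = 7/3 (K = (⅙)*14 = 7/3 ≈ 2.3333)
b = -83/3 (b = -6*5 + 7/3 = -30 + 7/3 = -83/3 ≈ -27.667)
C(k) = -67
√(C(-38) + ((-1364 + b) + (21 + 731))) = √(-67 + ((-1364 - 83/3) + (21 + 731))) = √(-67 + (-4175/3 + 752)) = √(-67 - 1919/3) = √(-2120/3) = 2*I*√1590/3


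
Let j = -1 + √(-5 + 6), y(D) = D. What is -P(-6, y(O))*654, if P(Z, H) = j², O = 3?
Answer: 0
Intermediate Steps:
j = 0 (j = -1 + √1 = -1 + 1 = 0)
P(Z, H) = 0 (P(Z, H) = 0² = 0)
-P(-6, y(O))*654 = -1*0*654 = 0*654 = 0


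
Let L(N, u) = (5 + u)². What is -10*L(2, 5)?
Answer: -1000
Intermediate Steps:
-10*L(2, 5) = -10*(5 + 5)² = -10*10² = -10*100 = -1000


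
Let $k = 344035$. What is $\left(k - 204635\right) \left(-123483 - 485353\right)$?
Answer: $-84871738400$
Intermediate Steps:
$\left(k - 204635\right) \left(-123483 - 485353\right) = \left(344035 - 204635\right) \left(-123483 - 485353\right) = 139400 \left(-608836\right) = -84871738400$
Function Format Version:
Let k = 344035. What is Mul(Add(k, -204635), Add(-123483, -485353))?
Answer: -84871738400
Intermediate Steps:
Mul(Add(k, -204635), Add(-123483, -485353)) = Mul(Add(344035, -204635), Add(-123483, -485353)) = Mul(139400, -608836) = -84871738400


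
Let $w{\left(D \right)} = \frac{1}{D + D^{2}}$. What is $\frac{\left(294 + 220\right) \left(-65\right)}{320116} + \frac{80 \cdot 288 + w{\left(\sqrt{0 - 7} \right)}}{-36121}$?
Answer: $\frac{- 30037803317 \sqrt{7} + 30037963375 i}{40470185126 \left(\sqrt{7} - i\right)} \approx -0.74222 + 1.3079 \cdot 10^{-6} i$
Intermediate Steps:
$\frac{\left(294 + 220\right) \left(-65\right)}{320116} + \frac{80 \cdot 288 + w{\left(\sqrt{0 - 7} \right)}}{-36121} = \frac{\left(294 + 220\right) \left(-65\right)}{320116} + \frac{80 \cdot 288 + \frac{1}{\sqrt{0 - 7} \left(1 + \sqrt{0 - 7}\right)}}{-36121} = 514 \left(-65\right) \frac{1}{320116} + \left(23040 + \frac{1}{\sqrt{-7} \left(1 + \sqrt{-7}\right)}\right) \left(- \frac{1}{36121}\right) = \left(-33410\right) \frac{1}{320116} + \left(23040 + \frac{1}{i \sqrt{7} \left(1 + i \sqrt{7}\right)}\right) \left(- \frac{1}{36121}\right) = - \frac{16705}{160058} + \left(23040 + \frac{\left(- \frac{1}{7}\right) i \sqrt{7}}{1 + i \sqrt{7}}\right) \left(- \frac{1}{36121}\right) = - \frac{16705}{160058} + \left(23040 - \frac{i \sqrt{7}}{7 \left(1 + i \sqrt{7}\right)}\right) \left(- \frac{1}{36121}\right) = - \frac{16705}{160058} - \left(\frac{23040}{36121} - \frac{i \sqrt{7}}{252847 \left(1 + i \sqrt{7}\right)}\right) = - \frac{4291137625}{5781455018} + \frac{i \sqrt{7}}{252847 \left(1 + i \sqrt{7}\right)}$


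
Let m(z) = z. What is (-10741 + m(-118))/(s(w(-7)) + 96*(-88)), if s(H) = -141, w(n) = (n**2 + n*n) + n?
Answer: 10859/8589 ≈ 1.2643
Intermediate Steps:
w(n) = n + 2*n**2 (w(n) = (n**2 + n**2) + n = 2*n**2 + n = n + 2*n**2)
(-10741 + m(-118))/(s(w(-7)) + 96*(-88)) = (-10741 - 118)/(-141 + 96*(-88)) = -10859/(-141 - 8448) = -10859/(-8589) = -10859*(-1/8589) = 10859/8589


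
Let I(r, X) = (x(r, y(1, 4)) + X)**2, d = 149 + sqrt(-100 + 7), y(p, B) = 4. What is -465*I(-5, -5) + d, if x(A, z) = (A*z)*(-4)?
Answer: -2615476 + I*sqrt(93) ≈ -2.6155e+6 + 9.6436*I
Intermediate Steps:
x(A, z) = -4*A*z
d = 149 + I*sqrt(93) (d = 149 + sqrt(-93) = 149 + I*sqrt(93) ≈ 149.0 + 9.6436*I)
I(r, X) = (X - 16*r)**2 (I(r, X) = (-4*r*4 + X)**2 = (-16*r + X)**2 = (X - 16*r)**2)
-465*I(-5, -5) + d = -465*(-5 - 16*(-5))**2 + (149 + I*sqrt(93)) = -465*(-5 + 80)**2 + (149 + I*sqrt(93)) = -465*75**2 + (149 + I*sqrt(93)) = -465*5625 + (149 + I*sqrt(93)) = -2615625 + (149 + I*sqrt(93)) = -2615476 + I*sqrt(93)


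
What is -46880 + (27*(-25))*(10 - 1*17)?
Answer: -42155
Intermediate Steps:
-46880 + (27*(-25))*(10 - 1*17) = -46880 - 675*(10 - 17) = -46880 - 675*(-7) = -46880 + 4725 = -42155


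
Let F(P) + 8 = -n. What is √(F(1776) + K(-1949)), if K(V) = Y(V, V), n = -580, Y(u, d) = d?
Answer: 9*I*√17 ≈ 37.108*I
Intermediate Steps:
K(V) = V
F(P) = 572 (F(P) = -8 - 1*(-580) = -8 + 580 = 572)
√(F(1776) + K(-1949)) = √(572 - 1949) = √(-1377) = 9*I*√17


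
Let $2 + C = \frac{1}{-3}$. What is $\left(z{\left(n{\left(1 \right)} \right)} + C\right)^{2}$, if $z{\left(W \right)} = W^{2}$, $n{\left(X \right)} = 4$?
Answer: $\frac{1681}{9} \approx 186.78$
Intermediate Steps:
$C = - \frac{7}{3}$ ($C = -2 + \frac{1}{-3} = -2 - \frac{1}{3} = - \frac{7}{3} \approx -2.3333$)
$\left(z{\left(n{\left(1 \right)} \right)} + C\right)^{2} = \left(4^{2} - \frac{7}{3}\right)^{2} = \left(16 - \frac{7}{3}\right)^{2} = \left(\frac{41}{3}\right)^{2} = \frac{1681}{9}$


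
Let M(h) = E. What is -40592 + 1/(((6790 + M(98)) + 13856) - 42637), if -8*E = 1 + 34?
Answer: -7142690104/175963 ≈ -40592.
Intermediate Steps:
E = -35/8 (E = -(1 + 34)/8 = -⅛*35 = -35/8 ≈ -4.3750)
M(h) = -35/8
-40592 + 1/(((6790 + M(98)) + 13856) - 42637) = -40592 + 1/(((6790 - 35/8) + 13856) - 42637) = -40592 + 1/((54285/8 + 13856) - 42637) = -40592 + 1/(165133/8 - 42637) = -40592 + 1/(-175963/8) = -40592 - 8/175963 = -7142690104/175963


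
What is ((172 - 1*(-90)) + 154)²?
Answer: 173056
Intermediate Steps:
((172 - 1*(-90)) + 154)² = ((172 + 90) + 154)² = (262 + 154)² = 416² = 173056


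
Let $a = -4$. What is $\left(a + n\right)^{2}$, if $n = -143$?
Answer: $21609$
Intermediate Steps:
$\left(a + n\right)^{2} = \left(-4 - 143\right)^{2} = \left(-147\right)^{2} = 21609$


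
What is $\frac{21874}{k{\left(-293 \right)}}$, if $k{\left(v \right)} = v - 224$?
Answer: $- \frac{21874}{517} \approx -42.309$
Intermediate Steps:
$k{\left(v \right)} = -224 + v$
$\frac{21874}{k{\left(-293 \right)}} = \frac{21874}{-224 - 293} = \frac{21874}{-517} = 21874 \left(- \frac{1}{517}\right) = - \frac{21874}{517}$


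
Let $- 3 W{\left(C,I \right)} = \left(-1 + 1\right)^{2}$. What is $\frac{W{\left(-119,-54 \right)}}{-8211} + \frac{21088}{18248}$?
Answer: $\frac{2636}{2281} \approx 1.1556$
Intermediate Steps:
$W{\left(C,I \right)} = 0$ ($W{\left(C,I \right)} = - \frac{\left(-1 + 1\right)^{2}}{3} = - \frac{0^{2}}{3} = \left(- \frac{1}{3}\right) 0 = 0$)
$\frac{W{\left(-119,-54 \right)}}{-8211} + \frac{21088}{18248} = \frac{0}{-8211} + \frac{21088}{18248} = 0 \left(- \frac{1}{8211}\right) + 21088 \cdot \frac{1}{18248} = 0 + \frac{2636}{2281} = \frac{2636}{2281}$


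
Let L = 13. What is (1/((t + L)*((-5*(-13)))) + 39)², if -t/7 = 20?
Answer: 103647939136/68145025 ≈ 1521.0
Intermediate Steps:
t = -140 (t = -7*20 = -140)
(1/((t + L)*((-5*(-13)))) + 39)² = (1/((-140 + 13)*((-5*(-13)))) + 39)² = (1/(-127*65) + 39)² = (-1/127*1/65 + 39)² = (-1/8255 + 39)² = (321944/8255)² = 103647939136/68145025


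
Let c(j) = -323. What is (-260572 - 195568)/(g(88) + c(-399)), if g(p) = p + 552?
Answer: -456140/317 ≈ -1438.9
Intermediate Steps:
g(p) = 552 + p
(-260572 - 195568)/(g(88) + c(-399)) = (-260572 - 195568)/((552 + 88) - 323) = -456140/(640 - 323) = -456140/317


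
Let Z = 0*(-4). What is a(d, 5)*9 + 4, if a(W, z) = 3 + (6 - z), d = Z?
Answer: 40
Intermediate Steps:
Z = 0
d = 0
a(W, z) = 9 - z
a(d, 5)*9 + 4 = (9 - 1*5)*9 + 4 = (9 - 5)*9 + 4 = 4*9 + 4 = 36 + 4 = 40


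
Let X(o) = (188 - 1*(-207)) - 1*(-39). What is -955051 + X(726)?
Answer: -954617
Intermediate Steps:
X(o) = 434 (X(o) = (188 + 207) + 39 = 395 + 39 = 434)
-955051 + X(726) = -955051 + 434 = -954617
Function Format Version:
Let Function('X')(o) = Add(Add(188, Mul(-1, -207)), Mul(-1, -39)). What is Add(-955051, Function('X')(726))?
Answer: -954617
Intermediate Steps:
Function('X')(o) = 434 (Function('X')(o) = Add(Add(188, 207), 39) = Add(395, 39) = 434)
Add(-955051, Function('X')(726)) = Add(-955051, 434) = -954617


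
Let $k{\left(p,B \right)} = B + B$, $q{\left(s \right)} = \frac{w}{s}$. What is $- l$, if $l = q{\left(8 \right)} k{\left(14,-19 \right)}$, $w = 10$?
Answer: $\frac{95}{2} \approx 47.5$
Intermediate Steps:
$q{\left(s \right)} = \frac{10}{s}$
$k{\left(p,B \right)} = 2 B$
$l = - \frac{95}{2}$ ($l = \frac{10}{8} \cdot 2 \left(-19\right) = 10 \cdot \frac{1}{8} \left(-38\right) = \frac{5}{4} \left(-38\right) = - \frac{95}{2} \approx -47.5$)
$- l = \left(-1\right) \left(- \frac{95}{2}\right) = \frac{95}{2}$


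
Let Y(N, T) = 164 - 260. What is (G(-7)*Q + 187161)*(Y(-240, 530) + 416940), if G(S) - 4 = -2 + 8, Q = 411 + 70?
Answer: 80021959524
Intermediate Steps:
Q = 481
Y(N, T) = -96
G(S) = 10 (G(S) = 4 + (-2 + 8) = 4 + 6 = 10)
(G(-7)*Q + 187161)*(Y(-240, 530) + 416940) = (10*481 + 187161)*(-96 + 416940) = (4810 + 187161)*416844 = 191971*416844 = 80021959524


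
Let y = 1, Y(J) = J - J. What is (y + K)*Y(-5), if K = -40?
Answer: 0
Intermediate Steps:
Y(J) = 0
(y + K)*Y(-5) = (1 - 40)*0 = -39*0 = 0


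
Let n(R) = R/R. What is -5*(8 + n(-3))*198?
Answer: -8910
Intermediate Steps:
n(R) = 1
-5*(8 + n(-3))*198 = -5*(8 + 1)*198 = -5*9*198 = -45*198 = -8910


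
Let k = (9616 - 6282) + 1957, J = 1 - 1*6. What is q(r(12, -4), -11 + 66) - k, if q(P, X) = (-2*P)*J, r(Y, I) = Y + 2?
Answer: -5151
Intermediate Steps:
J = -5 (J = 1 - 6 = -5)
r(Y, I) = 2 + Y
q(P, X) = 10*P (q(P, X) = -2*P*(-5) = 10*P)
k = 5291 (k = 3334 + 1957 = 5291)
q(r(12, -4), -11 + 66) - k = 10*(2 + 12) - 1*5291 = 10*14 - 5291 = 140 - 5291 = -5151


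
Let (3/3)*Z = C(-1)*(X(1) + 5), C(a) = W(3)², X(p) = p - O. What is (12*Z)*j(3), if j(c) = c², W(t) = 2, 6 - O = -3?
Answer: -1296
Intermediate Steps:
O = 9 (O = 6 - 1*(-3) = 6 + 3 = 9)
X(p) = -9 + p (X(p) = p - 1*9 = p - 9 = -9 + p)
C(a) = 4 (C(a) = 2² = 4)
Z = -12 (Z = 4*((-9 + 1) + 5) = 4*(-8 + 5) = 4*(-3) = -12)
(12*Z)*j(3) = (12*(-12))*3² = -144*9 = -1296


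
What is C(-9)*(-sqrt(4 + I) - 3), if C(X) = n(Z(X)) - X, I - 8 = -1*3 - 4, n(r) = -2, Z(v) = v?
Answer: -21 - 7*sqrt(5) ≈ -36.652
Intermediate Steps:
I = 1 (I = 8 + (-1*3 - 4) = 8 + (-3 - 4) = 8 - 7 = 1)
C(X) = -2 - X
C(-9)*(-sqrt(4 + I) - 3) = (-2 - 1*(-9))*(-sqrt(4 + 1) - 3) = (-2 + 9)*(-sqrt(5) - 3) = 7*(-3 - sqrt(5)) = -21 - 7*sqrt(5)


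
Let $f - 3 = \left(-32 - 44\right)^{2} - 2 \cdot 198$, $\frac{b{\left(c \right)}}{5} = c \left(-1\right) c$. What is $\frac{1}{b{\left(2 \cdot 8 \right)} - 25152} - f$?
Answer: $- \frac{142283457}{26432} \approx -5383.0$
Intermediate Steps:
$b{\left(c \right)} = - 5 c^{2}$ ($b{\left(c \right)} = 5 c \left(-1\right) c = 5 - c c = 5 \left(- c^{2}\right) = - 5 c^{2}$)
$f = 5383$ ($f = 3 + \left(\left(-32 - 44\right)^{2} - 2 \cdot 198\right) = 3 + \left(\left(-76\right)^{2} - 396\right) = 3 + \left(5776 - 396\right) = 3 + 5380 = 5383$)
$\frac{1}{b{\left(2 \cdot 8 \right)} - 25152} - f = \frac{1}{- 5 \left(2 \cdot 8\right)^{2} - 25152} - 5383 = \frac{1}{- 5 \cdot 16^{2} - 25152} - 5383 = \frac{1}{\left(-5\right) 256 - 25152} - 5383 = \frac{1}{-1280 - 25152} - 5383 = \frac{1}{-26432} - 5383 = - \frac{1}{26432} - 5383 = - \frac{142283457}{26432}$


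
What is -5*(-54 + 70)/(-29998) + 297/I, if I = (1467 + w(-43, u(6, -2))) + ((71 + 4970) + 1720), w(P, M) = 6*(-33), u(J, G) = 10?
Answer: 434173/10949270 ≈ 0.039653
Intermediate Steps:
w(P, M) = -198
I = 8030 (I = (1467 - 198) + ((71 + 4970) + 1720) = 1269 + (5041 + 1720) = 1269 + 6761 = 8030)
-5*(-54 + 70)/(-29998) + 297/I = -5*(-54 + 70)/(-29998) + 297/8030 = -5*16*(-1/29998) + 297*(1/8030) = -80*(-1/29998) + 27/730 = 40/14999 + 27/730 = 434173/10949270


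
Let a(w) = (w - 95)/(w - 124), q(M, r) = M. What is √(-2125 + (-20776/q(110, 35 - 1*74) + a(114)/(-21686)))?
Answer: I*√3291726446170855/1192730 ≈ 48.103*I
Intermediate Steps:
a(w) = (-95 + w)/(-124 + w)
√(-2125 + (-20776/q(110, 35 - 1*74) + a(114)/(-21686))) = √(-2125 + (-20776/110 + ((-95 + 114)/(-124 + 114))/(-21686))) = √(-2125 + (-20776*1/110 + (19/(-10))*(-1/21686))) = √(-2125 + (-10388/55 - ⅒*19*(-1/21686))) = √(-2125 + (-10388/55 - 19/10*(-1/21686))) = √(-2125 + (-10388/55 + 19/216860)) = √(-2125 - 450548127/2385460) = √(-5519650627/2385460) = I*√3291726446170855/1192730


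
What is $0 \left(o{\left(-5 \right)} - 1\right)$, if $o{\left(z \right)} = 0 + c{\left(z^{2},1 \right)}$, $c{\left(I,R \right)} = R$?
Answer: $0$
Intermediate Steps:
$o{\left(z \right)} = 1$ ($o{\left(z \right)} = 0 + 1 = 1$)
$0 \left(o{\left(-5 \right)} - 1\right) = 0 \left(1 - 1\right) = 0 \cdot 0 = 0$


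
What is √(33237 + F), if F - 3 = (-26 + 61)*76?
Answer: 10*√359 ≈ 189.47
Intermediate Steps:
F = 2663 (F = 3 + (-26 + 61)*76 = 3 + 35*76 = 3 + 2660 = 2663)
√(33237 + F) = √(33237 + 2663) = √35900 = 10*√359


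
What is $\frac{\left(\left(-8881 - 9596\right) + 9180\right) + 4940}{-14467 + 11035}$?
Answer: $\frac{4357}{3432} \approx 1.2695$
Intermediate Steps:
$\frac{\left(\left(-8881 - 9596\right) + 9180\right) + 4940}{-14467 + 11035} = \frac{\left(-18477 + 9180\right) + 4940}{-3432} = \left(-9297 + 4940\right) \left(- \frac{1}{3432}\right) = \left(-4357\right) \left(- \frac{1}{3432}\right) = \frac{4357}{3432}$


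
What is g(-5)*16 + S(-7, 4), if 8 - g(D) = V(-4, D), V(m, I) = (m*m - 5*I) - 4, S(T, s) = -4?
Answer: -468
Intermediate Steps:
V(m, I) = -4 + m² - 5*I (V(m, I) = (m² - 5*I) - 4 = -4 + m² - 5*I)
g(D) = -4 + 5*D (g(D) = 8 - (-4 + (-4)² - 5*D) = 8 - (-4 + 16 - 5*D) = 8 - (12 - 5*D) = 8 + (-12 + 5*D) = -4 + 5*D)
g(-5)*16 + S(-7, 4) = (-4 + 5*(-5))*16 - 4 = (-4 - 25)*16 - 4 = -29*16 - 4 = -464 - 4 = -468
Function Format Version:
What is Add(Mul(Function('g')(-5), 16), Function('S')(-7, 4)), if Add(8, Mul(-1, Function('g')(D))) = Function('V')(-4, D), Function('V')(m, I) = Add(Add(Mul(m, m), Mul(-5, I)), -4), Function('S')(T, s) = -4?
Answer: -468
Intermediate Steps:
Function('V')(m, I) = Add(-4, Pow(m, 2), Mul(-5, I)) (Function('V')(m, I) = Add(Add(Pow(m, 2), Mul(-5, I)), -4) = Add(-4, Pow(m, 2), Mul(-5, I)))
Function('g')(D) = Add(-4, Mul(5, D)) (Function('g')(D) = Add(8, Mul(-1, Add(-4, Pow(-4, 2), Mul(-5, D)))) = Add(8, Mul(-1, Add(-4, 16, Mul(-5, D)))) = Add(8, Mul(-1, Add(12, Mul(-5, D)))) = Add(8, Add(-12, Mul(5, D))) = Add(-4, Mul(5, D)))
Add(Mul(Function('g')(-5), 16), Function('S')(-7, 4)) = Add(Mul(Add(-4, Mul(5, -5)), 16), -4) = Add(Mul(Add(-4, -25), 16), -4) = Add(Mul(-29, 16), -4) = Add(-464, -4) = -468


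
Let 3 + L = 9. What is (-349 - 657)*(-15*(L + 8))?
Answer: 211260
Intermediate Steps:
L = 6 (L = -3 + 9 = 6)
(-349 - 657)*(-15*(L + 8)) = (-349 - 657)*(-15*(6 + 8)) = -(-15090)*14 = -1006*(-210) = 211260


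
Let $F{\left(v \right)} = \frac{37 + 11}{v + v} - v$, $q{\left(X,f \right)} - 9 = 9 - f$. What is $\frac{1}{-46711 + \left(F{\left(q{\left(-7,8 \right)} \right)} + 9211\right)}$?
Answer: $- \frac{5}{187538} \approx -2.6661 \cdot 10^{-5}$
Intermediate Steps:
$q{\left(X,f \right)} = 18 - f$ ($q{\left(X,f \right)} = 9 - \left(-9 + f\right) = 18 - f$)
$F{\left(v \right)} = - v + \frac{24}{v}$ ($F{\left(v \right)} = \frac{48}{2 v} - v = 48 \frac{1}{2 v} - v = \frac{24}{v} - v = - v + \frac{24}{v}$)
$\frac{1}{-46711 + \left(F{\left(q{\left(-7,8 \right)} \right)} + 9211\right)} = \frac{1}{-46711 + \left(\left(- (18 - 8) + \frac{24}{18 - 8}\right) + 9211\right)} = \frac{1}{-46711 + \left(\left(\left(-1\right) 10 + \frac{24}{10}\right) + 9211\right)} = \frac{1}{-46711 + \left(\left(-10 + 24 \cdot \frac{1}{10}\right) + 9211\right)} = \frac{1}{-46711 + \left(\left(-10 + \frac{12}{5}\right) + 9211\right)} = \frac{1}{-46711 + \left(- \frac{38}{5} + 9211\right)} = \frac{1}{-46711 + \frac{46017}{5}} = \frac{1}{- \frac{187538}{5}} = - \frac{5}{187538}$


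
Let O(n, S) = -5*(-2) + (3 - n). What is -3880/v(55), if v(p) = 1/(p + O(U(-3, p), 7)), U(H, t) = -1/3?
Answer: -795400/3 ≈ -2.6513e+5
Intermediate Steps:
U(H, t) = -1/3 (U(H, t) = -1*1/3 = -1/3)
O(n, S) = 13 - n (O(n, S) = 10 + (3 - n) = 13 - n)
v(p) = 1/(40/3 + p) (v(p) = 1/(p + (13 - 1*(-1/3))) = 1/(p + (13 + 1/3)) = 1/(p + 40/3) = 1/(40/3 + p))
-3880/v(55) = -3880/(3/(40 + 3*55)) = -3880/(3/(40 + 165)) = -3880/(3/205) = -3880/(3*(1/205)) = -3880/3/205 = -3880*205/3 = -795400/3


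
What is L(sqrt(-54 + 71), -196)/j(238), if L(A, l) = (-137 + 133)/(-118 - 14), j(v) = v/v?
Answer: 1/33 ≈ 0.030303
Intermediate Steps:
j(v) = 1
L(A, l) = 1/33 (L(A, l) = -4/(-132) = -4*(-1/132) = 1/33)
L(sqrt(-54 + 71), -196)/j(238) = (1/33)/1 = (1/33)*1 = 1/33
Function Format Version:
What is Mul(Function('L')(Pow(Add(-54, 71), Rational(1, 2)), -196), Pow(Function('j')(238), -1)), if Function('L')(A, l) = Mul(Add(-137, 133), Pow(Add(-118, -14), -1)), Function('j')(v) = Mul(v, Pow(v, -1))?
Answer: Rational(1, 33) ≈ 0.030303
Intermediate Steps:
Function('j')(v) = 1
Function('L')(A, l) = Rational(1, 33) (Function('L')(A, l) = Mul(-4, Pow(-132, -1)) = Mul(-4, Rational(-1, 132)) = Rational(1, 33))
Mul(Function('L')(Pow(Add(-54, 71), Rational(1, 2)), -196), Pow(Function('j')(238), -1)) = Mul(Rational(1, 33), Pow(1, -1)) = Mul(Rational(1, 33), 1) = Rational(1, 33)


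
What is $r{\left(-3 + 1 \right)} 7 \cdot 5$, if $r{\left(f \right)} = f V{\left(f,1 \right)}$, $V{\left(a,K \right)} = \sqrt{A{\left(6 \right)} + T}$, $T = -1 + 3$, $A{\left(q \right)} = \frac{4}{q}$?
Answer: $- \frac{140 \sqrt{6}}{3} \approx -114.31$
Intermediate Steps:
$T = 2$
$V{\left(a,K \right)} = \frac{2 \sqrt{6}}{3}$ ($V{\left(a,K \right)} = \sqrt{\frac{4}{6} + 2} = \sqrt{4 \cdot \frac{1}{6} + 2} = \sqrt{\frac{2}{3} + 2} = \sqrt{\frac{8}{3}} = \frac{2 \sqrt{6}}{3}$)
$r{\left(f \right)} = \frac{2 f \sqrt{6}}{3}$ ($r{\left(f \right)} = f \frac{2 \sqrt{6}}{3} = \frac{2 f \sqrt{6}}{3}$)
$r{\left(-3 + 1 \right)} 7 \cdot 5 = \frac{2 \left(-3 + 1\right) \sqrt{6}}{3} \cdot 7 \cdot 5 = \frac{2}{3} \left(-2\right) \sqrt{6} \cdot 7 \cdot 5 = - \frac{4 \sqrt{6}}{3} \cdot 7 \cdot 5 = - \frac{28 \sqrt{6}}{3} \cdot 5 = - \frac{140 \sqrt{6}}{3}$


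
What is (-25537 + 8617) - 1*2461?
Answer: -19381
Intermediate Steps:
(-25537 + 8617) - 1*2461 = -16920 - 2461 = -19381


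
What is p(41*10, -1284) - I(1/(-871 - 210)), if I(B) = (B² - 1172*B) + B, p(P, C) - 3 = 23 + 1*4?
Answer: 33790978/1168561 ≈ 28.917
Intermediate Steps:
p(P, C) = 30 (p(P, C) = 3 + (23 + 1*4) = 3 + (23 + 4) = 3 + 27 = 30)
I(B) = B² - 1171*B
p(41*10, -1284) - I(1/(-871 - 210)) = 30 - (-1171 + 1/(-871 - 210))/(-871 - 210) = 30 - (-1171 + 1/(-1081))/(-1081) = 30 - (-1)*(-1171 - 1/1081)/1081 = 30 - (-1)*(-1265852)/(1081*1081) = 30 - 1*1265852/1168561 = 30 - 1265852/1168561 = 33790978/1168561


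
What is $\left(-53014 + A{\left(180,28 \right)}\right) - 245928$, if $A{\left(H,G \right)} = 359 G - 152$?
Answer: $-289042$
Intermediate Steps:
$A{\left(H,G \right)} = -152 + 359 G$
$\left(-53014 + A{\left(180,28 \right)}\right) - 245928 = \left(-53014 + \left(-152 + 359 \cdot 28\right)\right) - 245928 = \left(-53014 + \left(-152 + 10052\right)\right) - 245928 = \left(-53014 + 9900\right) - 245928 = -43114 - 245928 = -289042$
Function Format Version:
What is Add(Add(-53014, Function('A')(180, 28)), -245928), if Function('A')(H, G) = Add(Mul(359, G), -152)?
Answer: -289042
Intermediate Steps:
Function('A')(H, G) = Add(-152, Mul(359, G))
Add(Add(-53014, Function('A')(180, 28)), -245928) = Add(Add(-53014, Add(-152, Mul(359, 28))), -245928) = Add(Add(-53014, Add(-152, 10052)), -245928) = Add(Add(-53014, 9900), -245928) = Add(-43114, -245928) = -289042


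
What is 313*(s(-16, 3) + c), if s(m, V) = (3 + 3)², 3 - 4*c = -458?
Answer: 189365/4 ≈ 47341.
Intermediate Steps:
c = 461/4 (c = ¾ - ¼*(-458) = ¾ + 229/2 = 461/4 ≈ 115.25)
s(m, V) = 36 (s(m, V) = 6² = 36)
313*(s(-16, 3) + c) = 313*(36 + 461/4) = 313*(605/4) = 189365/4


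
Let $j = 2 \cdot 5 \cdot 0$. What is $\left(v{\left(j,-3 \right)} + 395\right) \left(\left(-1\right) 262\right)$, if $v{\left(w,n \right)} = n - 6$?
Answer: $-101132$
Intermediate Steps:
$j = 0$ ($j = 10 \cdot 0 = 0$)
$v{\left(w,n \right)} = -6 + n$ ($v{\left(w,n \right)} = n - 6 = -6 + n$)
$\left(v{\left(j,-3 \right)} + 395\right) \left(\left(-1\right) 262\right) = \left(\left(-6 - 3\right) + 395\right) \left(\left(-1\right) 262\right) = \left(-9 + 395\right) \left(-262\right) = 386 \left(-262\right) = -101132$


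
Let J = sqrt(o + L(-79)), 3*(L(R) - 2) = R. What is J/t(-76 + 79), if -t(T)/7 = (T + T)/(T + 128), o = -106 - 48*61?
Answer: -655*I*sqrt(1101)/126 ≈ -172.49*I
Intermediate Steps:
L(R) = 2 + R/3
o = -3034 (o = -106 - 2928 = -3034)
t(T) = -14*T/(128 + T) (t(T) = -7*(T + T)/(T + 128) = -7*2*T/(128 + T) = -14*T/(128 + T))
J = 5*I*sqrt(1101)/3 (J = sqrt(-3034 + (2 + (1/3)*(-79))) = sqrt(-3034 + (2 - 79/3)) = sqrt(-3034 - 73/3) = sqrt(-9175/3) = 5*I*sqrt(1101)/3 ≈ 55.302*I)
J/t(-76 + 79) = (5*I*sqrt(1101)/3)/((-14*(-76 + 79)/(128 + (-76 + 79)))) = (5*I*sqrt(1101)/3)/((-14*3/(128 + 3))) = (5*I*sqrt(1101)/3)/((-14*3/131)) = (5*I*sqrt(1101)/3)/((-14*3*1/131)) = (5*I*sqrt(1101)/3)/(-42/131) = (5*I*sqrt(1101)/3)*(-131/42) = -655*I*sqrt(1101)/126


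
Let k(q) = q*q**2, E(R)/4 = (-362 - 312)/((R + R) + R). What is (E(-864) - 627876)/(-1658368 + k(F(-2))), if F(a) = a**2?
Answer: 203431487/537290496 ≈ 0.37862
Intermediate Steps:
E(R) = -2696/(3*R) (E(R) = 4*((-362 - 312)/((R + R) + R)) = 4*(-674/(2*R + R)) = 4*(-674*1/(3*R)) = 4*(-674/(3*R)) = -2696/(3*R))
k(q) = q**3
(E(-864) - 627876)/(-1658368 + k(F(-2))) = (-2696/3/(-864) - 627876)/(-1658368 + ((-2)**2)**3) = (-2696/3*(-1/864) - 627876)/(-1658368 + 4**3) = (337/324 - 627876)/(-1658368 + 64) = -203431487/324/(-1658304) = -203431487/324*(-1/1658304) = 203431487/537290496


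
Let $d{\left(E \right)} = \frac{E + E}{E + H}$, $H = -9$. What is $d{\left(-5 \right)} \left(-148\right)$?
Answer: $- \frac{740}{7} \approx -105.71$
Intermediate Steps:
$d{\left(E \right)} = \frac{2 E}{-9 + E}$ ($d{\left(E \right)} = \frac{E + E}{E - 9} = \frac{2 E}{-9 + E}$)
$d{\left(-5 \right)} \left(-148\right) = 2 \left(-5\right) \frac{1}{-9 - 5} \left(-148\right) = 2 \left(-5\right) \frac{1}{-14} \left(-148\right) = 2 \left(-5\right) \left(- \frac{1}{14}\right) \left(-148\right) = \frac{5}{7} \left(-148\right) = - \frac{740}{7}$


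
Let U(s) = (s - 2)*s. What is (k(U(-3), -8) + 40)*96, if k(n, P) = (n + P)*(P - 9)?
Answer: -7584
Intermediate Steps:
U(s) = s*(-2 + s) (U(s) = (-2 + s)*s = s*(-2 + s))
k(n, P) = (-9 + P)*(P + n) (k(n, P) = (P + n)*(-9 + P) = (-9 + P)*(P + n))
(k(U(-3), -8) + 40)*96 = (((-8)**2 - 9*(-8) - (-27)*(-2 - 3) - (-24)*(-2 - 3)) + 40)*96 = ((64 + 72 - (-27)*(-5) - (-24)*(-5)) + 40)*96 = ((64 + 72 - 9*15 - 8*15) + 40)*96 = ((64 + 72 - 135 - 120) + 40)*96 = (-119 + 40)*96 = -79*96 = -7584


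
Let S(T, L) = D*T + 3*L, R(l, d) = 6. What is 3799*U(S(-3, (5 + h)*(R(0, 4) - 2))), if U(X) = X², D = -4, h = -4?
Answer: 2188224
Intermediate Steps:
S(T, L) = -4*T + 3*L
3799*U(S(-3, (5 + h)*(R(0, 4) - 2))) = 3799*(-4*(-3) + 3*((5 - 4)*(6 - 2)))² = 3799*(12 + 3*(1*4))² = 3799*(12 + 3*4)² = 3799*(12 + 12)² = 3799*24² = 3799*576 = 2188224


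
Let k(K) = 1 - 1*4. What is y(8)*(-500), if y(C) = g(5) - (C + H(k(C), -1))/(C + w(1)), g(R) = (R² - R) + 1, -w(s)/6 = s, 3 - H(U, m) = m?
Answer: -7500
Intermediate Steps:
k(K) = -3 (k(K) = 1 - 4 = -3)
H(U, m) = 3 - m
w(s) = -6*s
g(R) = 1 + R² - R
y(C) = 21 - (4 + C)/(-6 + C) (y(C) = (1 + 5² - 1*5) - (C + (3 - 1*(-1)))/(C - 6*1) = (1 + 25 - 5) - (C + (3 + 1))/(C - 6) = 21 - (C + 4)/(-6 + C) = 21 - (4 + C)/(-6 + C))
y(8)*(-500) = (10*(-13 + 2*8)/(-6 + 8))*(-500) = (10*(-13 + 16)/2)*(-500) = (10*(½)*3)*(-500) = 15*(-500) = -7500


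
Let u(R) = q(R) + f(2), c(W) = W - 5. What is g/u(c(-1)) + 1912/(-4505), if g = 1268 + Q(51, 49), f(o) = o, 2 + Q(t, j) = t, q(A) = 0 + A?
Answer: -5940733/18020 ≈ -329.67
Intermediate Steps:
q(A) = A
Q(t, j) = -2 + t
c(W) = -5 + W
g = 1317 (g = 1268 + (-2 + 51) = 1268 + 49 = 1317)
u(R) = 2 + R (u(R) = R + 2 = 2 + R)
g/u(c(-1)) + 1912/(-4505) = 1317/(2 + (-5 - 1)) + 1912/(-4505) = 1317/(2 - 6) + 1912*(-1/4505) = 1317/(-4) - 1912/4505 = 1317*(-1/4) - 1912/4505 = -1317/4 - 1912/4505 = -5940733/18020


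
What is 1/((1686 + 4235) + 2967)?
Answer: 1/8888 ≈ 0.00011251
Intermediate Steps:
1/((1686 + 4235) + 2967) = 1/(5921 + 2967) = 1/8888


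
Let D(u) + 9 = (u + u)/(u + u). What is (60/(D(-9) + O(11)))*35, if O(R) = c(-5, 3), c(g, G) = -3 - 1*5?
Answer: -525/4 ≈ -131.25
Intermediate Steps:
c(g, G) = -8 (c(g, G) = -3 - 5 = -8)
O(R) = -8
D(u) = -8 (D(u) = -9 + (u + u)/(u + u) = -9 + (2*u)/((2*u)) = -9 + (2*u)*(1/(2*u)) = -9 + 1 = -8)
(60/(D(-9) + O(11)))*35 = (60/(-8 - 8))*35 = (60/(-16))*35 = (60*(-1/16))*35 = -15/4*35 = -525/4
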